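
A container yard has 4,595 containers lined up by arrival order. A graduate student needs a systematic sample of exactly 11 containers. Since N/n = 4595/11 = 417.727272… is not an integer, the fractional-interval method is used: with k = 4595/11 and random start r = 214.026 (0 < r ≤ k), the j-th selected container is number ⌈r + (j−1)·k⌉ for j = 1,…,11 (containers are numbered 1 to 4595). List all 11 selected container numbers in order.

215, 632, 1050, 1468, 1885, 2303, 2721, 3139, 3556, 3974, 4392

j=1: r + 0k = 214.026 → ⌈·⌉ = 215
j=2: r + 1k = 631.753272… → ⌈·⌉ = 632
j=3: r + 2k = 1049.480545… → ⌈·⌉ = 1050
j=4: r + 3k = 1467.207818… → ⌈·⌉ = 1468
j=5: r + 4k = 1884.935090… → ⌈·⌉ = 1885
j=6: r + 5k = 2302.662363… → ⌈·⌉ = 2303
j=7: r + 6k = 2720.389636… → ⌈·⌉ = 2721
j=8: r + 7k = 3138.116909… → ⌈·⌉ = 3139
j=9: r + 8k = 3555.844181… → ⌈·⌉ = 3556
j=10: r + 9k = 3973.571454… → ⌈·⌉ = 3974
j=11: r + 10k = 4391.298727… → ⌈·⌉ = 4392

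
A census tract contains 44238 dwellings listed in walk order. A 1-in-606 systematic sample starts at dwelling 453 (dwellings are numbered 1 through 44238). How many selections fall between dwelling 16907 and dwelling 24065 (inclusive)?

k = 606
First selection ≥ 16907: 453 + ⌈(16907−453)/606⌉·606 = 453 + 28×606 = 17421
Last selection ≤ 24065: 453 + ⌊(24065−453)/606⌋·606 = 453 + 38×606 = 23481
Count = 38 − 28 + 1 = 11

11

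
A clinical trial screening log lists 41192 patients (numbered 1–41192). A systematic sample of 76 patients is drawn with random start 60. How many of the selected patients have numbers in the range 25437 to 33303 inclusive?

15

k = 41192/76 = 542
First selection ≥ 25437: 60 + ⌈(25437−60)/542⌉·542 = 60 + 47×542 = 25534
Last selection ≤ 33303: 60 + ⌊(33303−60)/542⌋·542 = 60 + 61×542 = 33122
Count = 61 − 47 + 1 = 15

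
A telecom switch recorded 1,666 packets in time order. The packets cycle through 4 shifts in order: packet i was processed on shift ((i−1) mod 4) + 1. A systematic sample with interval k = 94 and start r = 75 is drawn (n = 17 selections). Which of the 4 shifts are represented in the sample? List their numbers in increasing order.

1, 3

Consecutive selections differ by k = 94, so their shift numbers differ by 94 mod 4 = 2.
gcd(94, 4) = 2, so the sample visits 4/2 = 2 distinct residues mod 4.
Start 75 is shift 3; the shifts hit are 1, 3.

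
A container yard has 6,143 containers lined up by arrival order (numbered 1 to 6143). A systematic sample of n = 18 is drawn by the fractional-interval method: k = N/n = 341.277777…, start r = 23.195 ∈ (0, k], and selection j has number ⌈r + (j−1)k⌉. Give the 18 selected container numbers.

j=1: r + 0k = 23.195 → ⌈·⌉ = 24
j=2: r + 1k = 364.472777… → ⌈·⌉ = 365
j=3: r + 2k = 705.750555… → ⌈·⌉ = 706
j=4: r + 3k = 1047.028333… → ⌈·⌉ = 1048
j=5: r + 4k = 1388.306111… → ⌈·⌉ = 1389
j=6: r + 5k = 1729.583888… → ⌈·⌉ = 1730
j=7: r + 6k = 2070.861666… → ⌈·⌉ = 2071
j=8: r + 7k = 2412.139444… → ⌈·⌉ = 2413
j=9: r + 8k = 2753.417222… → ⌈·⌉ = 2754
j=10: r + 9k = 3094.695 → ⌈·⌉ = 3095
j=11: r + 10k = 3435.972777… → ⌈·⌉ = 3436
j=12: r + 11k = 3777.250555… → ⌈·⌉ = 3778
j=13: r + 12k = 4118.528333… → ⌈·⌉ = 4119
j=14: r + 13k = 4459.806111… → ⌈·⌉ = 4460
j=15: r + 14k = 4801.083888… → ⌈·⌉ = 4802
j=16: r + 15k = 5142.361666… → ⌈·⌉ = 5143
j=17: r + 16k = 5483.639444… → ⌈·⌉ = 5484
j=18: r + 17k = 5824.917222… → ⌈·⌉ = 5825

24, 365, 706, 1048, 1389, 1730, 2071, 2413, 2754, 3095, 3436, 3778, 4119, 4460, 4802, 5143, 5484, 5825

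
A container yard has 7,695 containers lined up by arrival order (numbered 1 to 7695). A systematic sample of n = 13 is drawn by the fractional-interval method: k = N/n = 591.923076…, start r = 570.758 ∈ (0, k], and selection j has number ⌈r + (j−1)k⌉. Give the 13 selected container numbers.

j=1: r + 0k = 570.758 → ⌈·⌉ = 571
j=2: r + 1k = 1162.681076… → ⌈·⌉ = 1163
j=3: r + 2k = 1754.604153… → ⌈·⌉ = 1755
j=4: r + 3k = 2346.527230… → ⌈·⌉ = 2347
j=5: r + 4k = 2938.450307… → ⌈·⌉ = 2939
j=6: r + 5k = 3530.373384… → ⌈·⌉ = 3531
j=7: r + 6k = 4122.296461… → ⌈·⌉ = 4123
j=8: r + 7k = 4714.219538… → ⌈·⌉ = 4715
j=9: r + 8k = 5306.142615… → ⌈·⌉ = 5307
j=10: r + 9k = 5898.065692… → ⌈·⌉ = 5899
j=11: r + 10k = 6489.988769… → ⌈·⌉ = 6490
j=12: r + 11k = 7081.911846… → ⌈·⌉ = 7082
j=13: r + 12k = 7673.834923… → ⌈·⌉ = 7674

571, 1163, 1755, 2347, 2939, 3531, 4123, 4715, 5307, 5899, 6490, 7082, 7674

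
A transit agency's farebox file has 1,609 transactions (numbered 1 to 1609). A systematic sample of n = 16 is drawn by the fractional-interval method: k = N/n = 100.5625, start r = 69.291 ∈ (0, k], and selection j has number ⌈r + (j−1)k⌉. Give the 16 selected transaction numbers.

70, 170, 271, 371, 472, 573, 673, 774, 874, 975, 1075, 1176, 1277, 1377, 1478, 1578

j=1: r + 0k = 69.291 → ⌈·⌉ = 70
j=2: r + 1k = 169.8535 → ⌈·⌉ = 170
j=3: r + 2k = 270.416 → ⌈·⌉ = 271
j=4: r + 3k = 370.9785 → ⌈·⌉ = 371
j=5: r + 4k = 471.541 → ⌈·⌉ = 472
j=6: r + 5k = 572.1035 → ⌈·⌉ = 573
j=7: r + 6k = 672.666 → ⌈·⌉ = 673
j=8: r + 7k = 773.2285 → ⌈·⌉ = 774
j=9: r + 8k = 873.791 → ⌈·⌉ = 874
j=10: r + 9k = 974.3535 → ⌈·⌉ = 975
j=11: r + 10k = 1074.916 → ⌈·⌉ = 1075
j=12: r + 11k = 1175.4785 → ⌈·⌉ = 1176
j=13: r + 12k = 1276.041 → ⌈·⌉ = 1277
j=14: r + 13k = 1376.6035 → ⌈·⌉ = 1377
j=15: r + 14k = 1477.166 → ⌈·⌉ = 1478
j=16: r + 15k = 1577.7285 → ⌈·⌉ = 1578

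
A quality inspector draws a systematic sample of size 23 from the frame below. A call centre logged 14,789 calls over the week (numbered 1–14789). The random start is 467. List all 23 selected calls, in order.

467, 1110, 1753, 2396, 3039, 3682, 4325, 4968, 5611, 6254, 6897, 7540, 8183, 8826, 9469, 10112, 10755, 11398, 12041, 12684, 13327, 13970, 14613

k = N/n = 14789/23 = 643
call 1: 467
call 2: 467 + 643 = 1110
call 3: 1110 + 643 = 1753
call 4: 1753 + 643 = 2396
call 5: 2396 + 643 = 3039
call 6: 3039 + 643 = 3682
call 7: 3682 + 643 = 4325
call 8: 4325 + 643 = 4968
call 9: 4968 + 643 = 5611
call 10: 5611 + 643 = 6254
call 11: 6254 + 643 = 6897
call 12: 6897 + 643 = 7540
call 13: 7540 + 643 = 8183
call 14: 8183 + 643 = 8826
call 15: 8826 + 643 = 9469
call 16: 9469 + 643 = 10112
call 17: 10112 + 643 = 10755
call 18: 10755 + 643 = 11398
call 19: 11398 + 643 = 12041
call 20: 12041 + 643 = 12684
call 21: 12684 + 643 = 13327
call 22: 13327 + 643 = 13970
call 23: 13970 + 643 = 14613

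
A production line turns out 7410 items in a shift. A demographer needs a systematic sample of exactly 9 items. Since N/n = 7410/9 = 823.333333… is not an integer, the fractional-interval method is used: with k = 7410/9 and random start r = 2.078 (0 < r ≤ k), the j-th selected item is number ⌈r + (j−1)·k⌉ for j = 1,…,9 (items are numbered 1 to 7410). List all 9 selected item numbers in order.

3, 826, 1649, 2473, 3296, 4119, 4943, 5766, 6589

j=1: r + 0k = 2.078 → ⌈·⌉ = 3
j=2: r + 1k = 825.411333… → ⌈·⌉ = 826
j=3: r + 2k = 1648.744666… → ⌈·⌉ = 1649
j=4: r + 3k = 2472.078 → ⌈·⌉ = 2473
j=5: r + 4k = 3295.411333… → ⌈·⌉ = 3296
j=6: r + 5k = 4118.744666… → ⌈·⌉ = 4119
j=7: r + 6k = 4942.078 → ⌈·⌉ = 4943
j=8: r + 7k = 5765.411333… → ⌈·⌉ = 5766
j=9: r + 8k = 6588.744666… → ⌈·⌉ = 6589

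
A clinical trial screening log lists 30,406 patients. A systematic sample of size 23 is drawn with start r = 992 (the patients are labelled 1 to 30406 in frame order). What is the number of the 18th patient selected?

23466

k = 30406/23 = 1322
18th selection = r + (18−1)·k = 992 + 17×1322 = 992 + 22474 = 23466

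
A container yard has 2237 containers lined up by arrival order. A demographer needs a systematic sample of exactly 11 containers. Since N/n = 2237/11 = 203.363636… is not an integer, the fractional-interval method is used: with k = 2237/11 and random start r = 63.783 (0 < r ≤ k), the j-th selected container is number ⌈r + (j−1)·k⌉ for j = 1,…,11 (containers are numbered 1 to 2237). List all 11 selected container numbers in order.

64, 268, 471, 674, 878, 1081, 1284, 1488, 1691, 1895, 2098

j=1: r + 0k = 63.783 → ⌈·⌉ = 64
j=2: r + 1k = 267.146636… → ⌈·⌉ = 268
j=3: r + 2k = 470.510272… → ⌈·⌉ = 471
j=4: r + 3k = 673.873909… → ⌈·⌉ = 674
j=5: r + 4k = 877.237545… → ⌈·⌉ = 878
j=6: r + 5k = 1080.601181… → ⌈·⌉ = 1081
j=7: r + 6k = 1283.964818… → ⌈·⌉ = 1284
j=8: r + 7k = 1487.328454… → ⌈·⌉ = 1488
j=9: r + 8k = 1690.692090… → ⌈·⌉ = 1691
j=10: r + 9k = 1894.055727… → ⌈·⌉ = 1895
j=11: r + 10k = 2097.419363… → ⌈·⌉ = 2098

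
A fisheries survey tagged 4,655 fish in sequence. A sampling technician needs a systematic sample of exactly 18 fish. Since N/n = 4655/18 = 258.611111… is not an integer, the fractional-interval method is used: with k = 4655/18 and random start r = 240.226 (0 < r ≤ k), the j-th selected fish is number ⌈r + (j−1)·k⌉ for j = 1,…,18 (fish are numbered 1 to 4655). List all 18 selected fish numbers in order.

241, 499, 758, 1017, 1275, 1534, 1792, 2051, 2310, 2568, 2827, 3085, 3344, 3603, 3861, 4120, 4379, 4637

j=1: r + 0k = 240.226 → ⌈·⌉ = 241
j=2: r + 1k = 498.837111… → ⌈·⌉ = 499
j=3: r + 2k = 757.448222… → ⌈·⌉ = 758
j=4: r + 3k = 1016.059333… → ⌈·⌉ = 1017
j=5: r + 4k = 1274.670444… → ⌈·⌉ = 1275
j=6: r + 5k = 1533.281555… → ⌈·⌉ = 1534
j=7: r + 6k = 1791.892666… → ⌈·⌉ = 1792
j=8: r + 7k = 2050.503777… → ⌈·⌉ = 2051
j=9: r + 8k = 2309.114888… → ⌈·⌉ = 2310
j=10: r + 9k = 2567.726 → ⌈·⌉ = 2568
j=11: r + 10k = 2826.337111… → ⌈·⌉ = 2827
j=12: r + 11k = 3084.948222… → ⌈·⌉ = 3085
j=13: r + 12k = 3343.559333… → ⌈·⌉ = 3344
j=14: r + 13k = 3602.170444… → ⌈·⌉ = 3603
j=15: r + 14k = 3860.781555… → ⌈·⌉ = 3861
j=16: r + 15k = 4119.392666… → ⌈·⌉ = 4120
j=17: r + 16k = 4378.003777… → ⌈·⌉ = 4379
j=18: r + 17k = 4636.614888… → ⌈·⌉ = 4637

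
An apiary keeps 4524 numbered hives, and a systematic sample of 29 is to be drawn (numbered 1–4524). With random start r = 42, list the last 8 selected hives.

k = N/n = 4524/29 = 156
22nd selection = 42 + 21×156 = 3318
23rd: 3318 + 156 = 3474
24th: 3474 + 156 = 3630
25th: 3630 + 156 = 3786
26th: 3786 + 156 = 3942
27th: 3942 + 156 = 4098
28th: 4098 + 156 = 4254
29th: 4254 + 156 = 4410

3318, 3474, 3630, 3786, 3942, 4098, 4254, 4410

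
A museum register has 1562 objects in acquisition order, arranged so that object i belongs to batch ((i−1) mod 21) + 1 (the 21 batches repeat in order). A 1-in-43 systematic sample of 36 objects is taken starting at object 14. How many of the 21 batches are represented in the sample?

Consecutive selections differ by k = 43, so their batch numbers differ by 43 mod 21 = 1.
gcd(43, 21) = 1, so the sample visits 21/1 = 21 distinct residues mod 21.
Start 14 is batch 14; the batches hit are 1, 2, 3, 4, 5, 6, 7, 8, 9, 10, 11, 12, 13, 14, 15, 16, 17, 18, 19, 20, 21.

21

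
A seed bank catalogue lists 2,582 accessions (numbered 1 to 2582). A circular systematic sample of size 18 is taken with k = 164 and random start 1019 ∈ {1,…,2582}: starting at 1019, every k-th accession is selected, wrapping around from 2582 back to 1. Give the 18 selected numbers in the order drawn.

1019, 1183, 1347, 1511, 1675, 1839, 2003, 2167, 2331, 2495, 77, 241, 405, 569, 733, 897, 1061, 1225

Selection 1: 1019
Selection 2: 1019 + 164 = 1183
Selection 3: 1183 + 164 = 1347
Selection 4: 1347 + 164 = 1511
Selection 5: 1511 + 164 = 1675
Selection 6: 1675 + 164 = 1839
Selection 7: 1839 + 164 = 2003
Selection 8: 2003 + 164 = 2167
Selection 9: 2167 + 164 = 2331
Selection 10: 2331 + 164 = 2495
Selection 11: 2495 + 164 = 2659 → 2659 − 2582 = 77
Selection 12: 77 + 164 = 241
Selection 13: 241 + 164 = 405
Selection 14: 405 + 164 = 569
Selection 15: 569 + 164 = 733
Selection 16: 733 + 164 = 897
Selection 17: 897 + 164 = 1061
Selection 18: 1061 + 164 = 1225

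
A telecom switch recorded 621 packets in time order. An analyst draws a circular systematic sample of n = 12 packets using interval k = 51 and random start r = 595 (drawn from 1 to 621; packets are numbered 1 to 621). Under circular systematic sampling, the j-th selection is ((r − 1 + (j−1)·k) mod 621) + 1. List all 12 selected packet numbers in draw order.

595, 25, 76, 127, 178, 229, 280, 331, 382, 433, 484, 535

Selection 1: 595
Selection 2: 595 + 51 = 646 → 646 − 621 = 25
Selection 3: 25 + 51 = 76
Selection 4: 76 + 51 = 127
Selection 5: 127 + 51 = 178
Selection 6: 178 + 51 = 229
Selection 7: 229 + 51 = 280
Selection 8: 280 + 51 = 331
Selection 9: 331 + 51 = 382
Selection 10: 382 + 51 = 433
Selection 11: 433 + 51 = 484
Selection 12: 484 + 51 = 535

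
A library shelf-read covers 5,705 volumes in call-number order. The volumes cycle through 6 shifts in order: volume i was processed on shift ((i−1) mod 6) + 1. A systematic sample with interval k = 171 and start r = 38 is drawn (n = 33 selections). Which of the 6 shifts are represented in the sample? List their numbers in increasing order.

2, 5

Consecutive selections differ by k = 171, so their shift numbers differ by 171 mod 6 = 3.
gcd(171, 6) = 3, so the sample visits 6/3 = 2 distinct residues mod 6.
Start 38 is shift 2; the shifts hit are 2, 5.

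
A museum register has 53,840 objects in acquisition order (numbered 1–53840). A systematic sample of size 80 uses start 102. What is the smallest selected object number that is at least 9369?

k = 53840/80 = 673
Steps past start: ⌈(9369 − 102)/673⌉ = ⌈9267/673⌉ = 14
Selected object: 102 + 14×673 = 9524

9524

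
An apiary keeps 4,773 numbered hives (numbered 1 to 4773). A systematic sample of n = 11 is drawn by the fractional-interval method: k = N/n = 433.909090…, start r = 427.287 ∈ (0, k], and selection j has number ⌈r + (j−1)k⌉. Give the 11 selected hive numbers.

j=1: r + 0k = 427.287 → ⌈·⌉ = 428
j=2: r + 1k = 861.196090… → ⌈·⌉ = 862
j=3: r + 2k = 1295.105181… → ⌈·⌉ = 1296
j=4: r + 3k = 1729.014272… → ⌈·⌉ = 1730
j=5: r + 4k = 2162.923363… → ⌈·⌉ = 2163
j=6: r + 5k = 2596.832454… → ⌈·⌉ = 2597
j=7: r + 6k = 3030.741545… → ⌈·⌉ = 3031
j=8: r + 7k = 3464.650636… → ⌈·⌉ = 3465
j=9: r + 8k = 3898.559727… → ⌈·⌉ = 3899
j=10: r + 9k = 4332.468818… → ⌈·⌉ = 4333
j=11: r + 10k = 4766.377909… → ⌈·⌉ = 4767

428, 862, 1296, 1730, 2163, 2597, 3031, 3465, 3899, 4333, 4767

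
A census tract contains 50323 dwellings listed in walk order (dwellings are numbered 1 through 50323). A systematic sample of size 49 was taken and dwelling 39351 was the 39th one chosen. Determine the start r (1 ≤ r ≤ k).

325

k = 50323/49 = 1027
r = 39351 − (39−1)×1027 = 39351 − 39026 = 325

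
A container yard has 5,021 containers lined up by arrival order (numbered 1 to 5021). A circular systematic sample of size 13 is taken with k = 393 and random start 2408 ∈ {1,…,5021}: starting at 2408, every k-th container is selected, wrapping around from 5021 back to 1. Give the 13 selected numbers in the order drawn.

Selection 1: 2408
Selection 2: 2408 + 393 = 2801
Selection 3: 2801 + 393 = 3194
Selection 4: 3194 + 393 = 3587
Selection 5: 3587 + 393 = 3980
Selection 6: 3980 + 393 = 4373
Selection 7: 4373 + 393 = 4766
Selection 8: 4766 + 393 = 5159 → 5159 − 5021 = 138
Selection 9: 138 + 393 = 531
Selection 10: 531 + 393 = 924
Selection 11: 924 + 393 = 1317
Selection 12: 1317 + 393 = 1710
Selection 13: 1710 + 393 = 2103

2408, 2801, 3194, 3587, 3980, 4373, 4766, 138, 531, 924, 1317, 1710, 2103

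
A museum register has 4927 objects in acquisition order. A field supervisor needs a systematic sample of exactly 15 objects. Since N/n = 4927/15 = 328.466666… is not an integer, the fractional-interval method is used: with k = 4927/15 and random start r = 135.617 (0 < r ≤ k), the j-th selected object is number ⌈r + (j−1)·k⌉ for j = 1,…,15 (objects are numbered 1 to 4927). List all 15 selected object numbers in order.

136, 465, 793, 1122, 1450, 1778, 2107, 2435, 2764, 3092, 3421, 3749, 4078, 4406, 4735

j=1: r + 0k = 135.617 → ⌈·⌉ = 136
j=2: r + 1k = 464.083666… → ⌈·⌉ = 465
j=3: r + 2k = 792.550333… → ⌈·⌉ = 793
j=4: r + 3k = 1121.017 → ⌈·⌉ = 1122
j=5: r + 4k = 1449.483666… → ⌈·⌉ = 1450
j=6: r + 5k = 1777.950333… → ⌈·⌉ = 1778
j=7: r + 6k = 2106.417 → ⌈·⌉ = 2107
j=8: r + 7k = 2434.883666… → ⌈·⌉ = 2435
j=9: r + 8k = 2763.350333… → ⌈·⌉ = 2764
j=10: r + 9k = 3091.817 → ⌈·⌉ = 3092
j=11: r + 10k = 3420.283666… → ⌈·⌉ = 3421
j=12: r + 11k = 3748.750333… → ⌈·⌉ = 3749
j=13: r + 12k = 4077.217 → ⌈·⌉ = 4078
j=14: r + 13k = 4405.683666… → ⌈·⌉ = 4406
j=15: r + 14k = 4734.150333… → ⌈·⌉ = 4735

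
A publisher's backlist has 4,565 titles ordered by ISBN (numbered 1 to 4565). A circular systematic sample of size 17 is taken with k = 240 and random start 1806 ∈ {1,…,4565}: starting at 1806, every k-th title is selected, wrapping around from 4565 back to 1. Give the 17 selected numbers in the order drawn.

1806, 2046, 2286, 2526, 2766, 3006, 3246, 3486, 3726, 3966, 4206, 4446, 121, 361, 601, 841, 1081

Selection 1: 1806
Selection 2: 1806 + 240 = 2046
Selection 3: 2046 + 240 = 2286
Selection 4: 2286 + 240 = 2526
Selection 5: 2526 + 240 = 2766
Selection 6: 2766 + 240 = 3006
Selection 7: 3006 + 240 = 3246
Selection 8: 3246 + 240 = 3486
Selection 9: 3486 + 240 = 3726
Selection 10: 3726 + 240 = 3966
Selection 11: 3966 + 240 = 4206
Selection 12: 4206 + 240 = 4446
Selection 13: 4446 + 240 = 4686 → 4686 − 4565 = 121
Selection 14: 121 + 240 = 361
Selection 15: 361 + 240 = 601
Selection 16: 601 + 240 = 841
Selection 17: 841 + 240 = 1081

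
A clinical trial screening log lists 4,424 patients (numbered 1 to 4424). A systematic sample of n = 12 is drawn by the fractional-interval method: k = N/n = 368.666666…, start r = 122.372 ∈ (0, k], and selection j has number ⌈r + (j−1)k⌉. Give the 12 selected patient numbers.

123, 492, 860, 1229, 1598, 1966, 2335, 2704, 3072, 3441, 3810, 4178

j=1: r + 0k = 122.372 → ⌈·⌉ = 123
j=2: r + 1k = 491.038666… → ⌈·⌉ = 492
j=3: r + 2k = 859.705333… → ⌈·⌉ = 860
j=4: r + 3k = 1228.372 → ⌈·⌉ = 1229
j=5: r + 4k = 1597.038666… → ⌈·⌉ = 1598
j=6: r + 5k = 1965.705333… → ⌈·⌉ = 1966
j=7: r + 6k = 2334.372 → ⌈·⌉ = 2335
j=8: r + 7k = 2703.038666… → ⌈·⌉ = 2704
j=9: r + 8k = 3071.705333… → ⌈·⌉ = 3072
j=10: r + 9k = 3440.372 → ⌈·⌉ = 3441
j=11: r + 10k = 3809.038666… → ⌈·⌉ = 3810
j=12: r + 11k = 4177.705333… → ⌈·⌉ = 4178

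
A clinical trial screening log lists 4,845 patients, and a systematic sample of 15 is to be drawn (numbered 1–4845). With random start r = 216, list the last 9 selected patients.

k = N/n = 4845/15 = 323
7th selection = 216 + 6×323 = 2154
8th: 2154 + 323 = 2477
9th: 2477 + 323 = 2800
10th: 2800 + 323 = 3123
11th: 3123 + 323 = 3446
12th: 3446 + 323 = 3769
13th: 3769 + 323 = 4092
14th: 4092 + 323 = 4415
15th: 4415 + 323 = 4738

2154, 2477, 2800, 3123, 3446, 3769, 4092, 4415, 4738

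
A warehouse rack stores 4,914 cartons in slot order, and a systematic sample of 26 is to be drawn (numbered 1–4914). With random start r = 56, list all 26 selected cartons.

56, 245, 434, 623, 812, 1001, 1190, 1379, 1568, 1757, 1946, 2135, 2324, 2513, 2702, 2891, 3080, 3269, 3458, 3647, 3836, 4025, 4214, 4403, 4592, 4781

k = N/n = 4914/26 = 189
carton 1: 56
carton 2: 56 + 189 = 245
carton 3: 245 + 189 = 434
carton 4: 434 + 189 = 623
carton 5: 623 + 189 = 812
carton 6: 812 + 189 = 1001
carton 7: 1001 + 189 = 1190
carton 8: 1190 + 189 = 1379
carton 9: 1379 + 189 = 1568
carton 10: 1568 + 189 = 1757
carton 11: 1757 + 189 = 1946
carton 12: 1946 + 189 = 2135
carton 13: 2135 + 189 = 2324
carton 14: 2324 + 189 = 2513
carton 15: 2513 + 189 = 2702
carton 16: 2702 + 189 = 2891
carton 17: 2891 + 189 = 3080
carton 18: 3080 + 189 = 3269
carton 19: 3269 + 189 = 3458
carton 20: 3458 + 189 = 3647
carton 21: 3647 + 189 = 3836
carton 22: 3836 + 189 = 4025
carton 23: 4025 + 189 = 4214
carton 24: 4214 + 189 = 4403
carton 25: 4403 + 189 = 4592
carton 26: 4592 + 189 = 4781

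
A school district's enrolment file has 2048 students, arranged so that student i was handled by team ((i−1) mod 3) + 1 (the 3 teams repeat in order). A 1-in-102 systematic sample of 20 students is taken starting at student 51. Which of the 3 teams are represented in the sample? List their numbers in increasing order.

Consecutive selections differ by k = 102, so their team numbers differ by 102 mod 3 = 0.
gcd(102, 3) = 3, so the sample visits 3/3 = 1 distinct residues mod 3.
Start 51 is team 3; the teams hit are 3.

3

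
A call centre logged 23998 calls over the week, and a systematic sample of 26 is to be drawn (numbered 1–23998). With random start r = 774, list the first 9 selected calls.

k = N/n = 23998/26 = 923
call 1: 774
call 2: 774 + 923 = 1697
call 3: 1697 + 923 = 2620
call 4: 2620 + 923 = 3543
call 5: 3543 + 923 = 4466
call 6: 4466 + 923 = 5389
call 7: 5389 + 923 = 6312
call 8: 6312 + 923 = 7235
call 9: 7235 + 923 = 8158

774, 1697, 2620, 3543, 4466, 5389, 6312, 7235, 8158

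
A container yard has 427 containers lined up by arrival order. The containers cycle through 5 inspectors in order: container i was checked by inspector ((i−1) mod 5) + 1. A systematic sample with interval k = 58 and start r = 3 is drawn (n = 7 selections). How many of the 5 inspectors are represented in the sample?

5

Consecutive selections differ by k = 58, so their inspector numbers differ by 58 mod 5 = 3.
gcd(58, 5) = 1, so the sample visits 5/1 = 5 distinct residues mod 5.
Start 3 is inspector 3; the inspectors hit are 1, 2, 3, 4, 5.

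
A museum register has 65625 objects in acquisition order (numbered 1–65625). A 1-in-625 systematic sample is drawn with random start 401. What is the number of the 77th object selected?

47901

k = 625
77th selection = r + (77−1)·k = 401 + 76×625 = 401 + 47500 = 47901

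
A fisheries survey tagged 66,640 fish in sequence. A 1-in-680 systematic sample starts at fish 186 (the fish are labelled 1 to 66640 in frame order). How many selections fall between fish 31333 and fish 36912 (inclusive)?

9

k = 680
First selection ≥ 31333: 186 + ⌈(31333−186)/680⌉·680 = 186 + 46×680 = 31466
Last selection ≤ 36912: 186 + ⌊(36912−186)/680⌋·680 = 186 + 54×680 = 36906
Count = 54 − 46 + 1 = 9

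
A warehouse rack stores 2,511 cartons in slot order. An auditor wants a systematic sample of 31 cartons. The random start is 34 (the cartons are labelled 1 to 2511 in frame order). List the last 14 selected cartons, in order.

k = N/n = 2511/31 = 81
18th selection = 34 + 17×81 = 1411
19th: 1411 + 81 = 1492
20th: 1492 + 81 = 1573
21st: 1573 + 81 = 1654
22nd: 1654 + 81 = 1735
23rd: 1735 + 81 = 1816
24th: 1816 + 81 = 1897
25th: 1897 + 81 = 1978
26th: 1978 + 81 = 2059
27th: 2059 + 81 = 2140
28th: 2140 + 81 = 2221
29th: 2221 + 81 = 2302
30th: 2302 + 81 = 2383
31st: 2383 + 81 = 2464

1411, 1492, 1573, 1654, 1735, 1816, 1897, 1978, 2059, 2140, 2221, 2302, 2383, 2464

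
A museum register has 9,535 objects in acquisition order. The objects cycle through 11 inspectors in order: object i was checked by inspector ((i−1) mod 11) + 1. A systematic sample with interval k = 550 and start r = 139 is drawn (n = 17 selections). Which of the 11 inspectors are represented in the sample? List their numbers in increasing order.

7

Consecutive selections differ by k = 550, so their inspector numbers differ by 550 mod 11 = 0.
gcd(550, 11) = 11, so the sample visits 11/11 = 1 distinct residues mod 11.
Start 139 is inspector 7; the inspectors hit are 7.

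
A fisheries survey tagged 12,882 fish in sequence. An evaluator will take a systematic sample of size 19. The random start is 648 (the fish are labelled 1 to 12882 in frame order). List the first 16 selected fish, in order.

648, 1326, 2004, 2682, 3360, 4038, 4716, 5394, 6072, 6750, 7428, 8106, 8784, 9462, 10140, 10818

k = N/n = 12882/19 = 678
fish 1: 648
fish 2: 648 + 678 = 1326
fish 3: 1326 + 678 = 2004
fish 4: 2004 + 678 = 2682
fish 5: 2682 + 678 = 3360
fish 6: 3360 + 678 = 4038
fish 7: 4038 + 678 = 4716
fish 8: 4716 + 678 = 5394
fish 9: 5394 + 678 = 6072
fish 10: 6072 + 678 = 6750
fish 11: 6750 + 678 = 7428
fish 12: 7428 + 678 = 8106
fish 13: 8106 + 678 = 8784
fish 14: 8784 + 678 = 9462
fish 15: 9462 + 678 = 10140
fish 16: 10140 + 678 = 10818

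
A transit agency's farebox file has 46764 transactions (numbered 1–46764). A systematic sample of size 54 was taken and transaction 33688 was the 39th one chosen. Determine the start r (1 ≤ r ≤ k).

k = 46764/54 = 866
r = 33688 − (39−1)×866 = 33688 − 32908 = 780

780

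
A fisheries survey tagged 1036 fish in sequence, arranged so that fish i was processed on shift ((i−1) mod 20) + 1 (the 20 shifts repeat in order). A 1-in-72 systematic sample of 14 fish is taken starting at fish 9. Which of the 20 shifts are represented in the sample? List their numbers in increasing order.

1, 5, 9, 13, 17

Consecutive selections differ by k = 72, so their shift numbers differ by 72 mod 20 = 12.
gcd(72, 20) = 4, so the sample visits 20/4 = 5 distinct residues mod 20.
Start 9 is shift 9; the shifts hit are 1, 5, 9, 13, 17.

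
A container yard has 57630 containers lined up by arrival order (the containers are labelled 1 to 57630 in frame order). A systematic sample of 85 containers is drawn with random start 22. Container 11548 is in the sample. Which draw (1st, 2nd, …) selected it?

18

k = 57630/85 = 678
position = (11548 − 22)/678 + 1 = 11526/678 + 1 = 17 + 1 = 18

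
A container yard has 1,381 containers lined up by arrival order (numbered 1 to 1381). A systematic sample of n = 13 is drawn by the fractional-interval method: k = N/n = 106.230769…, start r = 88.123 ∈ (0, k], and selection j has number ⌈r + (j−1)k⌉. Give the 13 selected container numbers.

j=1: r + 0k = 88.123 → ⌈·⌉ = 89
j=2: r + 1k = 194.353769… → ⌈·⌉ = 195
j=3: r + 2k = 300.584538… → ⌈·⌉ = 301
j=4: r + 3k = 406.815307… → ⌈·⌉ = 407
j=5: r + 4k = 513.046076… → ⌈·⌉ = 514
j=6: r + 5k = 619.276846… → ⌈·⌉ = 620
j=7: r + 6k = 725.507615… → ⌈·⌉ = 726
j=8: r + 7k = 831.738384… → ⌈·⌉ = 832
j=9: r + 8k = 937.969153… → ⌈·⌉ = 938
j=10: r + 9k = 1044.199923… → ⌈·⌉ = 1045
j=11: r + 10k = 1150.430692… → ⌈·⌉ = 1151
j=12: r + 11k = 1256.661461… → ⌈·⌉ = 1257
j=13: r + 12k = 1362.892230… → ⌈·⌉ = 1363

89, 195, 301, 407, 514, 620, 726, 832, 938, 1045, 1151, 1257, 1363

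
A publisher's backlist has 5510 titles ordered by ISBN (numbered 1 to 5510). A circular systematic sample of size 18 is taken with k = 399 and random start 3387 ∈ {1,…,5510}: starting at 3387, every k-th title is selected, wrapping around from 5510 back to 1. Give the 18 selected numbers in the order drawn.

3387, 3786, 4185, 4584, 4983, 5382, 271, 670, 1069, 1468, 1867, 2266, 2665, 3064, 3463, 3862, 4261, 4660

Selection 1: 3387
Selection 2: 3387 + 399 = 3786
Selection 3: 3786 + 399 = 4185
Selection 4: 4185 + 399 = 4584
Selection 5: 4584 + 399 = 4983
Selection 6: 4983 + 399 = 5382
Selection 7: 5382 + 399 = 5781 → 5781 − 5510 = 271
Selection 8: 271 + 399 = 670
Selection 9: 670 + 399 = 1069
Selection 10: 1069 + 399 = 1468
Selection 11: 1468 + 399 = 1867
Selection 12: 1867 + 399 = 2266
Selection 13: 2266 + 399 = 2665
Selection 14: 2665 + 399 = 3064
Selection 15: 3064 + 399 = 3463
Selection 16: 3463 + 399 = 3862
Selection 17: 3862 + 399 = 4261
Selection 18: 4261 + 399 = 4660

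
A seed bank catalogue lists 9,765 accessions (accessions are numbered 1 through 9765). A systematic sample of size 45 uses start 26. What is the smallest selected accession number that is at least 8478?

k = 9765/45 = 217
Steps past start: ⌈(8478 − 26)/217⌉ = ⌈8452/217⌉ = 39
Selected accession: 26 + 39×217 = 8489

8489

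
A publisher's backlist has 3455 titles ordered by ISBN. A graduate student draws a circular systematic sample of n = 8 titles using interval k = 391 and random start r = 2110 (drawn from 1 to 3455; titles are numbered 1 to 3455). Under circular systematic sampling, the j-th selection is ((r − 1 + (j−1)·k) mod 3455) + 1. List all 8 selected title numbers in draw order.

Selection 1: 2110
Selection 2: 2110 + 391 = 2501
Selection 3: 2501 + 391 = 2892
Selection 4: 2892 + 391 = 3283
Selection 5: 3283 + 391 = 3674 → 3674 − 3455 = 219
Selection 6: 219 + 391 = 610
Selection 7: 610 + 391 = 1001
Selection 8: 1001 + 391 = 1392

2110, 2501, 2892, 3283, 219, 610, 1001, 1392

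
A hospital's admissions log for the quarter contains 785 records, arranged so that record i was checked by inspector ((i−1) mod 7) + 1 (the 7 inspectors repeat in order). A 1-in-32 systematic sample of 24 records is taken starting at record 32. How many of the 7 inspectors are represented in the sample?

Consecutive selections differ by k = 32, so their inspector numbers differ by 32 mod 7 = 4.
gcd(32, 7) = 1, so the sample visits 7/1 = 7 distinct residues mod 7.
Start 32 is inspector 4; the inspectors hit are 1, 2, 3, 4, 5, 6, 7.

7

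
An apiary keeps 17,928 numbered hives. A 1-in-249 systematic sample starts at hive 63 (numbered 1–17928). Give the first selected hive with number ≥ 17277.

17493

k = 249
Steps past start: ⌈(17277 − 63)/249⌉ = ⌈17214/249⌉ = 70
Selected hive: 63 + 70×249 = 17493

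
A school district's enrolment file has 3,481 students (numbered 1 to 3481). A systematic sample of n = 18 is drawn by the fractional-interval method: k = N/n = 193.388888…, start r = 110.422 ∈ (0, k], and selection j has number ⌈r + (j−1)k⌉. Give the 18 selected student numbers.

111, 304, 498, 691, 884, 1078, 1271, 1465, 1658, 1851, 2045, 2238, 2432, 2625, 2818, 3012, 3205, 3399

j=1: r + 0k = 110.422 → ⌈·⌉ = 111
j=2: r + 1k = 303.810888… → ⌈·⌉ = 304
j=3: r + 2k = 497.199777… → ⌈·⌉ = 498
j=4: r + 3k = 690.588666… → ⌈·⌉ = 691
j=5: r + 4k = 883.977555… → ⌈·⌉ = 884
j=6: r + 5k = 1077.366444… → ⌈·⌉ = 1078
j=7: r + 6k = 1270.755333… → ⌈·⌉ = 1271
j=8: r + 7k = 1464.144222… → ⌈·⌉ = 1465
j=9: r + 8k = 1657.533111… → ⌈·⌉ = 1658
j=10: r + 9k = 1850.922 → ⌈·⌉ = 1851
j=11: r + 10k = 2044.310888… → ⌈·⌉ = 2045
j=12: r + 11k = 2237.699777… → ⌈·⌉ = 2238
j=13: r + 12k = 2431.088666… → ⌈·⌉ = 2432
j=14: r + 13k = 2624.477555… → ⌈·⌉ = 2625
j=15: r + 14k = 2817.866444… → ⌈·⌉ = 2818
j=16: r + 15k = 3011.255333… → ⌈·⌉ = 3012
j=17: r + 16k = 3204.644222… → ⌈·⌉ = 3205
j=18: r + 17k = 3398.033111… → ⌈·⌉ = 3399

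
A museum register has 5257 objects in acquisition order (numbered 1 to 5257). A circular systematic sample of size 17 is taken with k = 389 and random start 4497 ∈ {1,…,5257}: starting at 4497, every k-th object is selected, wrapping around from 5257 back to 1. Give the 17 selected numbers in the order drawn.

Selection 1: 4497
Selection 2: 4497 + 389 = 4886
Selection 3: 4886 + 389 = 5275 → 5275 − 5257 = 18
Selection 4: 18 + 389 = 407
Selection 5: 407 + 389 = 796
Selection 6: 796 + 389 = 1185
Selection 7: 1185 + 389 = 1574
Selection 8: 1574 + 389 = 1963
Selection 9: 1963 + 389 = 2352
Selection 10: 2352 + 389 = 2741
Selection 11: 2741 + 389 = 3130
Selection 12: 3130 + 389 = 3519
Selection 13: 3519 + 389 = 3908
Selection 14: 3908 + 389 = 4297
Selection 15: 4297 + 389 = 4686
Selection 16: 4686 + 389 = 5075
Selection 17: 5075 + 389 = 5464 → 5464 − 5257 = 207

4497, 4886, 18, 407, 796, 1185, 1574, 1963, 2352, 2741, 3130, 3519, 3908, 4297, 4686, 5075, 207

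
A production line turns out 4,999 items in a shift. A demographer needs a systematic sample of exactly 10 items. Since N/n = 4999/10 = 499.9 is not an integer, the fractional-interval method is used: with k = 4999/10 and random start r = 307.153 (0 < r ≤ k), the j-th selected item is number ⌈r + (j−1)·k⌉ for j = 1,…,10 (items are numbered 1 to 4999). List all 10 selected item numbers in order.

j=1: r + 0k = 307.153 → ⌈·⌉ = 308
j=2: r + 1k = 807.053 → ⌈·⌉ = 808
j=3: r + 2k = 1306.953 → ⌈·⌉ = 1307
j=4: r + 3k = 1806.853 → ⌈·⌉ = 1807
j=5: r + 4k = 2306.753 → ⌈·⌉ = 2307
j=6: r + 5k = 2806.653 → ⌈·⌉ = 2807
j=7: r + 6k = 3306.553 → ⌈·⌉ = 3307
j=8: r + 7k = 3806.453 → ⌈·⌉ = 3807
j=9: r + 8k = 4306.353 → ⌈·⌉ = 4307
j=10: r + 9k = 4806.253 → ⌈·⌉ = 4807

308, 808, 1307, 1807, 2307, 2807, 3307, 3807, 4307, 4807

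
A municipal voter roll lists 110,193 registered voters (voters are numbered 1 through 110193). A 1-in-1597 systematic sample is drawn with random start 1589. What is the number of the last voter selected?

110185

k = 1597
69th selection = r + (69−1)·k = 1589 + 68×1597 = 1589 + 108596 = 110185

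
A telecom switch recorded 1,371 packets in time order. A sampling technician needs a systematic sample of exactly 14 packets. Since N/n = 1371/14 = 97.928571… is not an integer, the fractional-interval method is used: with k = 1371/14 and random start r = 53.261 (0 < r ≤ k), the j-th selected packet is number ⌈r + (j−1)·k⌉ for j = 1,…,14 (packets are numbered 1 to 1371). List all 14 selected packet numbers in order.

j=1: r + 0k = 53.261 → ⌈·⌉ = 54
j=2: r + 1k = 151.189571… → ⌈·⌉ = 152
j=3: r + 2k = 249.118142… → ⌈·⌉ = 250
j=4: r + 3k = 347.046714… → ⌈·⌉ = 348
j=5: r + 4k = 444.975285… → ⌈·⌉ = 445
j=6: r + 5k = 542.903857… → ⌈·⌉ = 543
j=7: r + 6k = 640.832428… → ⌈·⌉ = 641
j=8: r + 7k = 738.761 → ⌈·⌉ = 739
j=9: r + 8k = 836.689571… → ⌈·⌉ = 837
j=10: r + 9k = 934.618142… → ⌈·⌉ = 935
j=11: r + 10k = 1032.546714… → ⌈·⌉ = 1033
j=12: r + 11k = 1130.475285… → ⌈·⌉ = 1131
j=13: r + 12k = 1228.403857… → ⌈·⌉ = 1229
j=14: r + 13k = 1326.332428… → ⌈·⌉ = 1327

54, 152, 250, 348, 445, 543, 641, 739, 837, 935, 1033, 1131, 1229, 1327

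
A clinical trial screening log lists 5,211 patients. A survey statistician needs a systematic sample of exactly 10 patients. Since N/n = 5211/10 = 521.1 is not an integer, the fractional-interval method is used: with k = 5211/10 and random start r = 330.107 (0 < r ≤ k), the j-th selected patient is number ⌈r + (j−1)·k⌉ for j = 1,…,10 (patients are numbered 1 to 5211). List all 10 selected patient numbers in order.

331, 852, 1373, 1894, 2415, 2936, 3457, 3978, 4499, 5021

j=1: r + 0k = 330.107 → ⌈·⌉ = 331
j=2: r + 1k = 851.207 → ⌈·⌉ = 852
j=3: r + 2k = 1372.307 → ⌈·⌉ = 1373
j=4: r + 3k = 1893.407 → ⌈·⌉ = 1894
j=5: r + 4k = 2414.507 → ⌈·⌉ = 2415
j=6: r + 5k = 2935.607 → ⌈·⌉ = 2936
j=7: r + 6k = 3456.707 → ⌈·⌉ = 3457
j=8: r + 7k = 3977.807 → ⌈·⌉ = 3978
j=9: r + 8k = 4498.907 → ⌈·⌉ = 4499
j=10: r + 9k = 5020.007 → ⌈·⌉ = 5021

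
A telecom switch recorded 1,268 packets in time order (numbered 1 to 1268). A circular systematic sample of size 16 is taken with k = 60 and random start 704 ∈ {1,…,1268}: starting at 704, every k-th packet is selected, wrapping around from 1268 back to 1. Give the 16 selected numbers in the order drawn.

704, 764, 824, 884, 944, 1004, 1064, 1124, 1184, 1244, 36, 96, 156, 216, 276, 336

Selection 1: 704
Selection 2: 704 + 60 = 764
Selection 3: 764 + 60 = 824
Selection 4: 824 + 60 = 884
Selection 5: 884 + 60 = 944
Selection 6: 944 + 60 = 1004
Selection 7: 1004 + 60 = 1064
Selection 8: 1064 + 60 = 1124
Selection 9: 1124 + 60 = 1184
Selection 10: 1184 + 60 = 1244
Selection 11: 1244 + 60 = 1304 → 1304 − 1268 = 36
Selection 12: 36 + 60 = 96
Selection 13: 96 + 60 = 156
Selection 14: 156 + 60 = 216
Selection 15: 216 + 60 = 276
Selection 16: 276 + 60 = 336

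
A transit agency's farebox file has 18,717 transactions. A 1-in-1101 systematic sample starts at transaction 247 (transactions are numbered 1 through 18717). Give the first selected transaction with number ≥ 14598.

k = 1101
Steps past start: ⌈(14598 − 247)/1101⌉ = ⌈14351/1101⌉ = 14
Selected transaction: 247 + 14×1101 = 15661

15661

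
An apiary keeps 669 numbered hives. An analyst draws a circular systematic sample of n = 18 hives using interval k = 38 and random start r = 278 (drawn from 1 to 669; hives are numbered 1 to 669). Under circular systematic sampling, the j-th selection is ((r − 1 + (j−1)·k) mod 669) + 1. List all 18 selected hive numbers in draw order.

278, 316, 354, 392, 430, 468, 506, 544, 582, 620, 658, 27, 65, 103, 141, 179, 217, 255

Selection 1: 278
Selection 2: 278 + 38 = 316
Selection 3: 316 + 38 = 354
Selection 4: 354 + 38 = 392
Selection 5: 392 + 38 = 430
Selection 6: 430 + 38 = 468
Selection 7: 468 + 38 = 506
Selection 8: 506 + 38 = 544
Selection 9: 544 + 38 = 582
Selection 10: 582 + 38 = 620
Selection 11: 620 + 38 = 658
Selection 12: 658 + 38 = 696 → 696 − 669 = 27
Selection 13: 27 + 38 = 65
Selection 14: 65 + 38 = 103
Selection 15: 103 + 38 = 141
Selection 16: 141 + 38 = 179
Selection 17: 179 + 38 = 217
Selection 18: 217 + 38 = 255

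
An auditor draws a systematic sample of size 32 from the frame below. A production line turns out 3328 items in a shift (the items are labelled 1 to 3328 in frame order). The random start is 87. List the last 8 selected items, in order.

k = N/n = 3328/32 = 104
25th selection = 87 + 24×104 = 2583
26th: 2583 + 104 = 2687
27th: 2687 + 104 = 2791
28th: 2791 + 104 = 2895
29th: 2895 + 104 = 2999
30th: 2999 + 104 = 3103
31st: 3103 + 104 = 3207
32nd: 3207 + 104 = 3311

2583, 2687, 2791, 2895, 2999, 3103, 3207, 3311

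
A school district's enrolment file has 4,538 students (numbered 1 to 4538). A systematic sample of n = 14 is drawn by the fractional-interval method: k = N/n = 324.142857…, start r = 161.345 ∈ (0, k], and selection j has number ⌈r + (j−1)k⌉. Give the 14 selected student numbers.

162, 486, 810, 1134, 1458, 1783, 2107, 2431, 2755, 3079, 3403, 3727, 4052, 4376

j=1: r + 0k = 161.345 → ⌈·⌉ = 162
j=2: r + 1k = 485.487857… → ⌈·⌉ = 486
j=3: r + 2k = 809.630714… → ⌈·⌉ = 810
j=4: r + 3k = 1133.773571… → ⌈·⌉ = 1134
j=5: r + 4k = 1457.916428… → ⌈·⌉ = 1458
j=6: r + 5k = 1782.059285… → ⌈·⌉ = 1783
j=7: r + 6k = 2106.202142… → ⌈·⌉ = 2107
j=8: r + 7k = 2430.345 → ⌈·⌉ = 2431
j=9: r + 8k = 2754.487857… → ⌈·⌉ = 2755
j=10: r + 9k = 3078.630714… → ⌈·⌉ = 3079
j=11: r + 10k = 3402.773571… → ⌈·⌉ = 3403
j=12: r + 11k = 3726.916428… → ⌈·⌉ = 3727
j=13: r + 12k = 4051.059285… → ⌈·⌉ = 4052
j=14: r + 13k = 4375.202142… → ⌈·⌉ = 4376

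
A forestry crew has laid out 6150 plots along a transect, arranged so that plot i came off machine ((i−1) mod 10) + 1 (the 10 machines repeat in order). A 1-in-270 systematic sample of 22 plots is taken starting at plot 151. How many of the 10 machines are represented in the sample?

1

Consecutive selections differ by k = 270, so their machine numbers differ by 270 mod 10 = 0.
gcd(270, 10) = 10, so the sample visits 10/10 = 1 distinct residues mod 10.
Start 151 is machine 1; the machines hit are 1.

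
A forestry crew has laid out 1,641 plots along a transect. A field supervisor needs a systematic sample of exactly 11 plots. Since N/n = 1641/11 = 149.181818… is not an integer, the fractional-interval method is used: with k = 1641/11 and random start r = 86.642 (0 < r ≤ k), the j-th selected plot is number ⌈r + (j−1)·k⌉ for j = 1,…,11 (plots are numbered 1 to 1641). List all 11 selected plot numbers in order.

87, 236, 386, 535, 684, 833, 982, 1131, 1281, 1430, 1579

j=1: r + 0k = 86.642 → ⌈·⌉ = 87
j=2: r + 1k = 235.823818… → ⌈·⌉ = 236
j=3: r + 2k = 385.005636… → ⌈·⌉ = 386
j=4: r + 3k = 534.187454… → ⌈·⌉ = 535
j=5: r + 4k = 683.369272… → ⌈·⌉ = 684
j=6: r + 5k = 832.551090… → ⌈·⌉ = 833
j=7: r + 6k = 981.732909… → ⌈·⌉ = 982
j=8: r + 7k = 1130.914727… → ⌈·⌉ = 1131
j=9: r + 8k = 1280.096545… → ⌈·⌉ = 1281
j=10: r + 9k = 1429.278363… → ⌈·⌉ = 1430
j=11: r + 10k = 1578.460181… → ⌈·⌉ = 1579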